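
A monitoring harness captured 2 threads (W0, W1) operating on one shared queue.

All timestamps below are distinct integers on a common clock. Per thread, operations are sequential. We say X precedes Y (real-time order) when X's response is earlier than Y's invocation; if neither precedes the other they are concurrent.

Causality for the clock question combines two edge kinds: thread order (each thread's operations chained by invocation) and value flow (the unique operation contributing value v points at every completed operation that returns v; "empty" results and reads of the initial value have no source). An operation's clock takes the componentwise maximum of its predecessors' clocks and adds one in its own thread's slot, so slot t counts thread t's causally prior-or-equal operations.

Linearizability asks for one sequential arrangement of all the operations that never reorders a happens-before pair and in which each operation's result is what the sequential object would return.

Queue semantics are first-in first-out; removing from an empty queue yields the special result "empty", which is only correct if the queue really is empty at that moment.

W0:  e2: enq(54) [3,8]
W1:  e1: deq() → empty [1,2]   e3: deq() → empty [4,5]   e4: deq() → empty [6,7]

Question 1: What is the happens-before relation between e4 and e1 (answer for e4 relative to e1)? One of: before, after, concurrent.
e4 spans [6,7], e1 spans [1,2]
resp(e1)=2 < inv(e4)=6

after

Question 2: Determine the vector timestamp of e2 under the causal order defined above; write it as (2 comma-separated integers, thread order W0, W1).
e1, invoked 1, has no incoming edges; only W1's bump applies → (0, 1)
e2, invoked 3, has no incoming edges; only W0's bump applies → (1, 0)
merge at e3 (invoked 4): VC(e1)=(0, 1), own-thread bump on W1 → (0, 2)
merge at e4 (invoked 6): VC(e3)=(0, 2), own-thread bump on W1 → (0, 3)
target: VC(e2) = (1, 0)

(1, 0)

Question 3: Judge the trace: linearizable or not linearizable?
witness order: e1, e3, e4, e2
step 1: e1 deq() → empty — queue <>
step 2: e3 deq() → empty — queue <>
step 3: e4 deq() → empty — queue <>
step 4: e2 enq(54) — queue <54>

linearizable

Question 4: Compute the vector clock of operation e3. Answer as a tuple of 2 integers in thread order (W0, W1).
VC(e1, invoked at 1): no causal predecessors; +1 on W1 → (0, 1)
VC(e2, invoked at 3): no causal predecessors; +1 on W0 → (1, 0)
from VC(e1)=(0, 1), e3 (invoked 4) maxes components and bumps W1 → (0, 2)
from VC(e3)=(0, 2), e4 (invoked 6) maxes components and bumps W1 → (0, 3)
target: VC(e3) = (0, 2)

(0, 2)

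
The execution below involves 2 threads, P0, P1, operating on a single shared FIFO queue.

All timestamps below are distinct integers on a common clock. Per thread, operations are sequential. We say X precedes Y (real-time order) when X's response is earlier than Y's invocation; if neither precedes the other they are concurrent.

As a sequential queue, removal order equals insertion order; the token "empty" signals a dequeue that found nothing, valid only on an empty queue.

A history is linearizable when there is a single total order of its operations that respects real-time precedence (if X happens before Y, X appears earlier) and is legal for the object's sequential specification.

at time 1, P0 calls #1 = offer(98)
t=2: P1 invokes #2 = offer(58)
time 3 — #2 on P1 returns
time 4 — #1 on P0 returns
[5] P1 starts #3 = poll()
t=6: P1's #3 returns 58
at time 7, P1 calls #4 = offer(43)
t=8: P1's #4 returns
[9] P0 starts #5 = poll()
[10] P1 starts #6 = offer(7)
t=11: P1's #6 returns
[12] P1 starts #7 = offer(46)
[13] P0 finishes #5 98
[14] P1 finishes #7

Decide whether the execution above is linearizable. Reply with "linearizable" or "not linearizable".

linearizable

witness order: #2, #1, #3, #4, #5, #6, #7
step 1: #2 offer(58) — queue <58>
step 2: #1 offer(98) — queue <58,98>
step 3: #3 poll() → 58 — queue <98>
step 4: #4 offer(43) — queue <98,43>
step 5: #5 poll() → 98 — queue <43>
step 6: #6 offer(7) — queue <43,7>
step 7: #7 offer(46) — queue <43,7,46>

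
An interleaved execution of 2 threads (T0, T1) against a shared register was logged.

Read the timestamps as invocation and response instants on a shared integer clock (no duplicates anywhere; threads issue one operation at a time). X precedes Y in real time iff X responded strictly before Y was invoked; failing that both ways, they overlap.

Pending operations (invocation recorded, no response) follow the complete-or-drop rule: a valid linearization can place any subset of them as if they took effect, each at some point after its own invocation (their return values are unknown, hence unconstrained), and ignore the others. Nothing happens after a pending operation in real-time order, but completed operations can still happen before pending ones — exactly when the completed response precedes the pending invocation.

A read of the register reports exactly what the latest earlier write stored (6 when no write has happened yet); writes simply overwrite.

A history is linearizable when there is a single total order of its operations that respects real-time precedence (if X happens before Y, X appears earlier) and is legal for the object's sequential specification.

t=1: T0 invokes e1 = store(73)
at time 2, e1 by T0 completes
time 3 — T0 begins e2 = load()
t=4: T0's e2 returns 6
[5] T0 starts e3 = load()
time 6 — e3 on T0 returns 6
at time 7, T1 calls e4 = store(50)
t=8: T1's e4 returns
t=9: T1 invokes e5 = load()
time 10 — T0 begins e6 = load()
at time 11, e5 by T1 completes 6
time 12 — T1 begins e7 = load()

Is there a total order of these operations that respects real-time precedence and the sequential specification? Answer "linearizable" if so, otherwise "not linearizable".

already the first 4 events (up to e2's response at time 4) admit no linearization; the first 3 still do
one real-time candidate order over the 2 completed operations — the register replay rejects it
sample order e1, e2 stalls at step 2 — e2 load() → 6 has no legal effect

not linearizable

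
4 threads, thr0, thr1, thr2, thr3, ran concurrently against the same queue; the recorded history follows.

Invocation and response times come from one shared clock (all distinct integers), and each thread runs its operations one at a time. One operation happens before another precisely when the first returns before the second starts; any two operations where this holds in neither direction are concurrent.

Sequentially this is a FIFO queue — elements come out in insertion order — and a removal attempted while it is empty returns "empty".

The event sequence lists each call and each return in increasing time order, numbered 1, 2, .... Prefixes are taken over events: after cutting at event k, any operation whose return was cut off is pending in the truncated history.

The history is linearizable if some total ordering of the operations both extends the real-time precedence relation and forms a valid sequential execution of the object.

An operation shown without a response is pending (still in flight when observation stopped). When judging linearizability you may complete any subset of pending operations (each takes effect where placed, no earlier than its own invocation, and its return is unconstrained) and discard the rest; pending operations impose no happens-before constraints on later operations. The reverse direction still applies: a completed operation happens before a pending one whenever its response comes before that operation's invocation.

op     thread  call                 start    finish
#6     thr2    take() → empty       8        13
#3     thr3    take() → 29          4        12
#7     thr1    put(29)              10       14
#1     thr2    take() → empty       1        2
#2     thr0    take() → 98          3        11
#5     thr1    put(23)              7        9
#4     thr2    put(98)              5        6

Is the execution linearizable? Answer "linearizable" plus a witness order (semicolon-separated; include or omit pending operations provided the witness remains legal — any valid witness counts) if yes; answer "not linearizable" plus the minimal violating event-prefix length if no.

not linearizable — minimal violating prefix: 13 events

prefix check: 1..12 passes, 1..13 fails once #6's time-13 response joins
every one of the 40 real-time-consistent orders over 6 completed queue ops fails the sequential spec
including or dropping the 1 pending operation (#7) in any combination fails
take #1, #2, #3, #4, #5, #6 (pending dropped): step 2 already fails, because #2 take() → 98 cannot occur there
take #1, #2, #3, #4, #6, #5 (pending dropped): step 2 already fails, because #2 take() → 98 cannot occur there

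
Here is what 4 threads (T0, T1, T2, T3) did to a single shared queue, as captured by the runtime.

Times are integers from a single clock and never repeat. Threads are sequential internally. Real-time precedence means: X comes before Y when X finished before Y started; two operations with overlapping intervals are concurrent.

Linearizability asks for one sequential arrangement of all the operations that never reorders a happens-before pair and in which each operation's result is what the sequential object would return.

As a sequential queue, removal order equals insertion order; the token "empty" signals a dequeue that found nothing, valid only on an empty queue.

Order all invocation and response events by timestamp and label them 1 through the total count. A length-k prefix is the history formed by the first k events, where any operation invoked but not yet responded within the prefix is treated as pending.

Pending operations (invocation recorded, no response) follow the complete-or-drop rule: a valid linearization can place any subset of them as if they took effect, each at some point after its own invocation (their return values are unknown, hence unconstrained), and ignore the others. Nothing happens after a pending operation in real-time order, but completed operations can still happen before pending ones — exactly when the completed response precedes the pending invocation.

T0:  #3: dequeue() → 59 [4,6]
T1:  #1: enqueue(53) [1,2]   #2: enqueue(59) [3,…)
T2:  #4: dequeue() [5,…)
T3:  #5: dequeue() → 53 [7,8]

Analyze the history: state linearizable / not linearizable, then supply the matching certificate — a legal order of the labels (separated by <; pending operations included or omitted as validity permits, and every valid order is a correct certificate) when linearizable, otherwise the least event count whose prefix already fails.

not linearizable — minimal violating prefix: 8 events

events 1..7 are fine; event 8 — the response of #5 at time 8 — makes the prefix non-linearizable
the sole real-time-consistent order of 3 completed operations fails the queue replay
completion choices over the 2 pending operations (#2, #4) were checked; none helps
one such order, #1, #3, #5 (pending dropped), breaks at step 2 where #3 dequeue() → 59 is illegal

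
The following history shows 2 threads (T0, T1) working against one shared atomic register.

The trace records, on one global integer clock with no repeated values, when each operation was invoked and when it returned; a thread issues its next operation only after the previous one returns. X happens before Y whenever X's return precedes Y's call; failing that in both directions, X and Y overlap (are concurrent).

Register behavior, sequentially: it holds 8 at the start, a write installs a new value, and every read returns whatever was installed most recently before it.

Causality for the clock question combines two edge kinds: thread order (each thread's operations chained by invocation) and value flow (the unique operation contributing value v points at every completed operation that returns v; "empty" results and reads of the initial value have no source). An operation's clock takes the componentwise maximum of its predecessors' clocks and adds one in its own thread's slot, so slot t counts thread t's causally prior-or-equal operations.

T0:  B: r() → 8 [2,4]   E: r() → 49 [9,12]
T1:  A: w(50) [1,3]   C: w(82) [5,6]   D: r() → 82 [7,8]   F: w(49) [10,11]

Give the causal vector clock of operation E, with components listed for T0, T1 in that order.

A (invocation 1): nothing precedes it; T1's component alone gives (0, 1)
B (invocation 2): nothing precedes it; T0's component alone gives (1, 0)
merge at C (invoked 5): VC(A)=(0, 1), own-thread bump on T1 → (0, 2)
merge at D (invoked 7): VC(C)=(0, 2), own-thread bump on T1 → (0, 3)
merge at F (invoked 10): VC(D)=(0, 3), own-thread bump on T1 → (0, 4)
merge at E (invoked 9): VC(B)=(1, 0), VC(F)=(0, 4), own-thread bump on T0 → (2, 4)
target: VC(E) = (2, 4)

(2, 4)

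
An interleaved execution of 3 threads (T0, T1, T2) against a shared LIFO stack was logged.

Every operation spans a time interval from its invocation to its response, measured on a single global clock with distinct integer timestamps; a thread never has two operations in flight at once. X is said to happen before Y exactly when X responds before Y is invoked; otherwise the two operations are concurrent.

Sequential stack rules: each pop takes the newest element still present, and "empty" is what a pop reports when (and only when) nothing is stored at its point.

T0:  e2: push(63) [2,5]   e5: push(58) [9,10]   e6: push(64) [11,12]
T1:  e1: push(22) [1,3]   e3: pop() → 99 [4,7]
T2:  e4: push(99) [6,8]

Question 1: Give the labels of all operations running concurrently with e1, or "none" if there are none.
e2

e1 runs from 1 to 3; window-overlapping ops are concurrent
e2 [2,5]: concurrent
e3 [4,7]: after
e4 [6,8]: after
e5 [9,10]: after
e6 [11,12]: after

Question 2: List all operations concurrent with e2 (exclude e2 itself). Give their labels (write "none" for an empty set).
e1, e3

concurrent with e2 ([2,5]): every op whose interval crosses 2..5
e1 [1,3]: concurrent
e3 [4,7]: concurrent
e4 [6,8]: after
e5 [9,10]: after
e6 [11,12]: after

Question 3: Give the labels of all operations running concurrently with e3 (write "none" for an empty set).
e2, e4

e3 spans [4,7]: anything still running between times 4 and 7 counts as concurrent
e1 [1,3]: before
e2 [2,5]: concurrent
e4 [6,8]: concurrent
e5 [9,10]: after
e6 [11,12]: after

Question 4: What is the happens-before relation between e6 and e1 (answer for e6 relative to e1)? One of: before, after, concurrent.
after

e6 spans [11,12], e1 spans [1,3]
resp(e1)=3 < inv(e6)=11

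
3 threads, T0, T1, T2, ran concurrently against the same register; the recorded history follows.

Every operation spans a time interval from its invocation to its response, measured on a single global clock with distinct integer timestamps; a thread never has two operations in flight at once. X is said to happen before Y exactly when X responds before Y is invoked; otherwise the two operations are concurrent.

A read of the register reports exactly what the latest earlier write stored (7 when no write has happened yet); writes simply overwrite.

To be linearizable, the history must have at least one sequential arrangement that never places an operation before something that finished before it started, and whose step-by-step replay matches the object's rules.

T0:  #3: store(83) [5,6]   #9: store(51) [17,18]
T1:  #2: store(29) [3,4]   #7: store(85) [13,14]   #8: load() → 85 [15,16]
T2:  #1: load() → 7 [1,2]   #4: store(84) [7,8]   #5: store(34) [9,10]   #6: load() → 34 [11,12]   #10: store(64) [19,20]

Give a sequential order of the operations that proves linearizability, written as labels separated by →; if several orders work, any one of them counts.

#1 → #2 → #3 → #4 → #5 → #6 → #7 → #8 → #9 → #10

after step 1 (#1 load() → 7): value 7
after step 2 (#2 store(29)): value 29
after step 3 (#3 store(83)): value 83
after step 4 (#4 store(84)): value 84
after step 5 (#5 store(34)): value 34
after step 6 (#6 load() → 34): value 34
after step 7 (#7 store(85)): value 85
after step 8 (#8 load() → 85): value 85
after step 9 (#9 store(51)): value 51
after step 10 (#10 store(64)): value 64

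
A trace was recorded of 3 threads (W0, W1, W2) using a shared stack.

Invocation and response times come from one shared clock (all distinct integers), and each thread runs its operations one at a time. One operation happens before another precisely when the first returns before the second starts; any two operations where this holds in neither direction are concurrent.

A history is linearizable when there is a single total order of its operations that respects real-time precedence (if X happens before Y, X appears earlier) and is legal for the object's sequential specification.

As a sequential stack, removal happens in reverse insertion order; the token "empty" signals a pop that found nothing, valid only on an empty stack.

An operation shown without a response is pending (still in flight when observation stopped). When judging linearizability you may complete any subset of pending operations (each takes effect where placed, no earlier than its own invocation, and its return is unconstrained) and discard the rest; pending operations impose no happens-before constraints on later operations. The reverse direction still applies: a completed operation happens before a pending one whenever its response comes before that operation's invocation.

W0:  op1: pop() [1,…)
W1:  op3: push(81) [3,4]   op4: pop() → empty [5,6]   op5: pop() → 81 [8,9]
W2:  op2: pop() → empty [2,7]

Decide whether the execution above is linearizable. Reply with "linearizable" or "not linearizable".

not linearizable

cut after 8 events: linearizable; cut after 9 events (op5 responds, time 9): not linearizable
3 orders of the 4 completed stack ops respect real time; none is legal
no escape via the 1 pending operation (op1): every completion choice fails
for example op2, op3, op4, op5 (pending dropped) fails at step 3: op4 pop() → empty is not legal there
for example op3, op2, op4, op5 (pending dropped) fails at step 2: op2 pop() → empty is not legal there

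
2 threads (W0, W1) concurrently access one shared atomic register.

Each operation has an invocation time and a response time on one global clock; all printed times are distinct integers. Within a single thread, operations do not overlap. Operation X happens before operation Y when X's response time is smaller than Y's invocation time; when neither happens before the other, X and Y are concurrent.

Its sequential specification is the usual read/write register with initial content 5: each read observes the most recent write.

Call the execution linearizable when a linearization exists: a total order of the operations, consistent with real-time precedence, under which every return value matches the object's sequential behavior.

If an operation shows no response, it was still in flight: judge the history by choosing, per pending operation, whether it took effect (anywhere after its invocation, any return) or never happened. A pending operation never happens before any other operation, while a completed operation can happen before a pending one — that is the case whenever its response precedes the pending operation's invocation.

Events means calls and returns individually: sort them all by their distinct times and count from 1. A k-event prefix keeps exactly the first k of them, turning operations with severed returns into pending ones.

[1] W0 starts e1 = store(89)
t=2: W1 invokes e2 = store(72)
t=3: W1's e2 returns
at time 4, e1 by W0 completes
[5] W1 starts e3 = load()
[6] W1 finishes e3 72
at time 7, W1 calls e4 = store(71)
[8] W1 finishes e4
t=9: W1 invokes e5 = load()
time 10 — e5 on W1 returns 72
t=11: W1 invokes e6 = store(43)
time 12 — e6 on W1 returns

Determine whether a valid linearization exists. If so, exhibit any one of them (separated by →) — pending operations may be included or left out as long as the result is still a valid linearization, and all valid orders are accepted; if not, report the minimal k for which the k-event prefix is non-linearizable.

the violation lands at event 10, e5's response at time 10: events 1..9 linearize, events 1..10 do not
every one of the 2 real-time-consistent orders over 5 completed atomic register ops fails the sequential spec
one such order, e1, e2, e3, e4, e5, breaks at step 5 where e5 load() → 72 is illegal
one such order, e2, e1, e3, e4, e5, breaks at step 3 where e3 load() → 72 is illegal

not linearizable — minimal violating prefix: 10 events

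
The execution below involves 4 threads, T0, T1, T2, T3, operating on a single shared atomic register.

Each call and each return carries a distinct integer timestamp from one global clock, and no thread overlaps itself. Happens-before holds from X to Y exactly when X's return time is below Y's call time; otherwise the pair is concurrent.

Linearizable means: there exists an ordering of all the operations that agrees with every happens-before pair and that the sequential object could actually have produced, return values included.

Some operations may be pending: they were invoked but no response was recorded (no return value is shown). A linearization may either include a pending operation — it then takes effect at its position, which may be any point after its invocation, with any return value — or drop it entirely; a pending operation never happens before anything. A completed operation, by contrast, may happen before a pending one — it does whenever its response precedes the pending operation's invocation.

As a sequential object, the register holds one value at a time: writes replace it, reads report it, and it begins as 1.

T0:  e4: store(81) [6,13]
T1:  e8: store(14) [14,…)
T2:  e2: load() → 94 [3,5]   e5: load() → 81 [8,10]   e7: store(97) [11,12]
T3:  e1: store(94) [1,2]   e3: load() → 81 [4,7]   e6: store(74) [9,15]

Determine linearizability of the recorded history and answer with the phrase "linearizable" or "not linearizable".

linearizable

witness order: e1, e2, e4, e3, e5, e6, e7
step 1: e1 store(94) — value 94
step 2: e2 load() → 94 — value 94
step 3: e4 store(81) — value 81
step 4: e3 load() → 81 — value 81
step 5: e5 load() → 81 — value 81
step 6: e6 store(74) — value 74
step 7: e7 store(97) — value 97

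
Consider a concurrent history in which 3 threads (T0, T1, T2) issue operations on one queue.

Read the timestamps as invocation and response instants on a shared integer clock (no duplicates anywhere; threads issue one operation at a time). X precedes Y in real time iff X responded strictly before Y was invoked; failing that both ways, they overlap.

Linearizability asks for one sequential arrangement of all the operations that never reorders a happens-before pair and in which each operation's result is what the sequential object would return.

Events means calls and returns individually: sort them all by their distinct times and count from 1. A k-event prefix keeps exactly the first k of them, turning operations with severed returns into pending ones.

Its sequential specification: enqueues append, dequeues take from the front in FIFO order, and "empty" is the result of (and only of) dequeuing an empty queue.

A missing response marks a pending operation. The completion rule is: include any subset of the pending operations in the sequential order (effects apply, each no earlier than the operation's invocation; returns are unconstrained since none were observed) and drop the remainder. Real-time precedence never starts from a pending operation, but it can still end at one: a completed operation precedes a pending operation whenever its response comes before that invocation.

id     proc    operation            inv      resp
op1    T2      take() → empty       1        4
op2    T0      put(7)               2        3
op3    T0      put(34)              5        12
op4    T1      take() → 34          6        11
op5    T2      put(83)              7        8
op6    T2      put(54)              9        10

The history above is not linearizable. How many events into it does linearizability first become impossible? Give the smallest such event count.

11

events 1..10 are linearizable; a witness order is op1, op2, op3, op4, op5, op6:
after step 1 (op1 take() → empty): queue <>
after step 2 (op2 put(7)): queue <7>
after step 3 (op3 put(34) (pending, included)): queue <7,34>
after step 4 (op4 take() (pending, included)): queue <34>
after step 5 (op5 put(83)): queue <34,83>
after step 6 (op6 put(54)): queue <34,83,54>
with event 11 included (op4 responding at time 11), all real-time-consistent orders fail
no completion choice of the 1 pending operation (op3) rescues it — every subset was tried
sample order op1, op2, op4, op5, op6 (pending dropped) stalls at step 3 — op4 take() → 34 has no legal effect
sample order op1, op2, op5, op4, op6 (pending dropped) stalls at step 4 — op4 take() → 34 has no legal effect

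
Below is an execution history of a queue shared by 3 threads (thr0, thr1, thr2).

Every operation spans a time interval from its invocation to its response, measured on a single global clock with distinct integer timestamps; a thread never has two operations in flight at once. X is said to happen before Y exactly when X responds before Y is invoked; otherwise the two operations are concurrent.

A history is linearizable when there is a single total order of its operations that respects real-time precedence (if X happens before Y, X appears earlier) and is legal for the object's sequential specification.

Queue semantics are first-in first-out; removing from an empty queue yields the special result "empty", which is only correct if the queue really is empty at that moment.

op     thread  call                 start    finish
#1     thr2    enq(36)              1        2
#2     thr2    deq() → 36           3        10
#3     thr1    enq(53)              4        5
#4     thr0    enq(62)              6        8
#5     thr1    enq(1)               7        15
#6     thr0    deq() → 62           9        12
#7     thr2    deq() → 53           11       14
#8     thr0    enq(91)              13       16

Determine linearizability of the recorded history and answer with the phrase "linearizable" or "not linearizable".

a witness: #1, #2, #3, #4, #5, #7, #6, #8
step 1: #1 enq(36) — queue <36>
step 2: #2 deq() → 36 — queue <>
step 3: #3 enq(53) — queue <53>
step 4: #4 enq(62) — queue <53,62>
step 5: #5 enq(1) — queue <53,62,1>
step 6: #7 deq() → 53 — queue <62,1>
step 7: #6 deq() → 62 — queue <1>
step 8: #8 enq(91) — queue <1,91>

linearizable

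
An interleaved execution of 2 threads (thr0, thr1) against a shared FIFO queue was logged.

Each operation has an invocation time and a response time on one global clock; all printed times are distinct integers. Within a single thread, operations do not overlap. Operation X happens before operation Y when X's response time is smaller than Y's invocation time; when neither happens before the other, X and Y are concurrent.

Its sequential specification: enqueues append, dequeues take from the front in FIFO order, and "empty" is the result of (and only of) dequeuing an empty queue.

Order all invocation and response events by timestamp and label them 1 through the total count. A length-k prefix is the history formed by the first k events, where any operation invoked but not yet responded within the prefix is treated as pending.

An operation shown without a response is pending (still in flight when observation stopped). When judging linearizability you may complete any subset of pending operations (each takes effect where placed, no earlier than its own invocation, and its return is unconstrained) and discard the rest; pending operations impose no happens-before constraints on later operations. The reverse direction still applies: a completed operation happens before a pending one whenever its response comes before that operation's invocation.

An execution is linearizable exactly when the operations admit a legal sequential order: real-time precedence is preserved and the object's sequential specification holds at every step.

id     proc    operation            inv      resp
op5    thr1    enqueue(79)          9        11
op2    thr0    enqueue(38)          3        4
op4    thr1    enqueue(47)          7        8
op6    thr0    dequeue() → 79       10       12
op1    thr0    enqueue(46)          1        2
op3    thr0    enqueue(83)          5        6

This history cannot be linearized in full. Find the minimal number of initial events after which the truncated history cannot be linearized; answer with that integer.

12

one valid order for events 1..11 is op1, op2, op3, op4, op5:
step 1: op1 enqueue(46) — queue <46>
step 2: op2 enqueue(38) — queue <46,38>
step 3: op3 enqueue(83) — queue <46,38,83>
step 4: op4 enqueue(47) — queue <46,38,83,47>
step 5: op5 enqueue(79) — queue <46,38,83,47,79>
adding event 12 (op6 responds at 12) leaves no legal real-time order
for example op1, op2, op3, op4, op5, op6 fails at step 6: op6 dequeue() → 79 is not legal there
for example op1, op2, op3, op4, op6, op5 fails at step 5: op6 dequeue() → 79 is not legal there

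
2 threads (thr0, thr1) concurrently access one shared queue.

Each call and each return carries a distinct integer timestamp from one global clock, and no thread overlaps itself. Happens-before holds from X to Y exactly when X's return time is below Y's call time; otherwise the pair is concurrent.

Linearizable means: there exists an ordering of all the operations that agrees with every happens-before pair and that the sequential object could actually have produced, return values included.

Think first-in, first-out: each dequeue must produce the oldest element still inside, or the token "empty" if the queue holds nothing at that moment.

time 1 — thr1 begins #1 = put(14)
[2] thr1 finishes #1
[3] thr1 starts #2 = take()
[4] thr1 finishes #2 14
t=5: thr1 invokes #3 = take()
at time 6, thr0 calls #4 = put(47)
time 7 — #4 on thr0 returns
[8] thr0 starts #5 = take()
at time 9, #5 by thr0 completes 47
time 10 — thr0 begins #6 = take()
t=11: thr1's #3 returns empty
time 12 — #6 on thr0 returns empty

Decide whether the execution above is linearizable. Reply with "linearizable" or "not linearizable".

linearizable

a witness: #1, #2, #3, #4, #5, #6
after step 1 (#1 put(14)): queue <14>
after step 2 (#2 take() → 14): queue <>
after step 3 (#3 take() → empty): queue <>
after step 4 (#4 put(47)): queue <47>
after step 5 (#5 take() → 47): queue <>
after step 6 (#6 take() → empty): queue <>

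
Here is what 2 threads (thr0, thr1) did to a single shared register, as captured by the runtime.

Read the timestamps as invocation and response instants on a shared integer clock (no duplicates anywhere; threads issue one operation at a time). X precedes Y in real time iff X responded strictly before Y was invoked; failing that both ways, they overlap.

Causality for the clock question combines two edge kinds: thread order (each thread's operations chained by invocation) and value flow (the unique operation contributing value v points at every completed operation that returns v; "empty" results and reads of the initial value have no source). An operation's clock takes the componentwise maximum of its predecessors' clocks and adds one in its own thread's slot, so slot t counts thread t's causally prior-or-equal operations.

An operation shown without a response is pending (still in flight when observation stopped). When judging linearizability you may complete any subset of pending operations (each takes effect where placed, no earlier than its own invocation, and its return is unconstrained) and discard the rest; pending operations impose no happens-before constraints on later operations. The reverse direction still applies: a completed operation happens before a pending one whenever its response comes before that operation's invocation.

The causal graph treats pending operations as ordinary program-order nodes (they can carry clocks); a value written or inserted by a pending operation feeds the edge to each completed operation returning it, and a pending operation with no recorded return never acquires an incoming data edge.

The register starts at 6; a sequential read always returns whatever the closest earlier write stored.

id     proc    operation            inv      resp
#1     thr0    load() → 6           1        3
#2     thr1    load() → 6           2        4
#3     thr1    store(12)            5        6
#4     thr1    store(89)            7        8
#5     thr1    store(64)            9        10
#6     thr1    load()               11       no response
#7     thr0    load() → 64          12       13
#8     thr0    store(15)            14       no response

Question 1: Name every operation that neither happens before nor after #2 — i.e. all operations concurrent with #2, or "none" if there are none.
#2 runs from 2 to 4; window-overlapping ops are concurrent
#1 [1,3]: concurrent
#3 [5,6]: after
#4 [7,8]: after
#5 [9,10]: after
#6 [11,…): after
#7 [12,13]: after
#8 [14,…): after

#1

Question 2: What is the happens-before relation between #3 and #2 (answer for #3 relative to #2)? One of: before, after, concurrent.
#3 spans [5,6], #2 spans [2,4]
resp(#2)=4 < inv(#3)=5

after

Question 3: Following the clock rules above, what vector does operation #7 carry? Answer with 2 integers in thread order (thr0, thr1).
invoked at 2, #2 has no predecessors; its own thr1 bump gives (0, 1)
invoked at 1, #1 has no predecessors; its own thr0 bump gives (1, 0)
#3 (invocation 5): componentwise max over VC(#2)=(0, 1), +1 at thr1, giving (0, 2)
#4 (invocation 7): componentwise max over VC(#3)=(0, 2), +1 at thr1, giving (0, 3)
#5 (invocation 9): componentwise max over VC(#4)=(0, 3), +1 at thr1, giving (0, 4)
#6 (invocation 11): componentwise max over VC(#5)=(0, 4), +1 at thr1, giving (0, 5)
#7 (invocation 12): componentwise max over VC(#1)=(1, 0), VC(#5)=(0, 4), +1 at thr0, giving (2, 4)
#8 (invocation 14): componentwise max over VC(#7)=(2, 4), +1 at thr0, giving (3, 4)
target: VC(#7) = (2, 4)

(2, 4)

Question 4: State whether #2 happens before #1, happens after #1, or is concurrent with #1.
#2 spans [2,4], #1 spans [1,3]
the intervals overlap in both directions

concurrent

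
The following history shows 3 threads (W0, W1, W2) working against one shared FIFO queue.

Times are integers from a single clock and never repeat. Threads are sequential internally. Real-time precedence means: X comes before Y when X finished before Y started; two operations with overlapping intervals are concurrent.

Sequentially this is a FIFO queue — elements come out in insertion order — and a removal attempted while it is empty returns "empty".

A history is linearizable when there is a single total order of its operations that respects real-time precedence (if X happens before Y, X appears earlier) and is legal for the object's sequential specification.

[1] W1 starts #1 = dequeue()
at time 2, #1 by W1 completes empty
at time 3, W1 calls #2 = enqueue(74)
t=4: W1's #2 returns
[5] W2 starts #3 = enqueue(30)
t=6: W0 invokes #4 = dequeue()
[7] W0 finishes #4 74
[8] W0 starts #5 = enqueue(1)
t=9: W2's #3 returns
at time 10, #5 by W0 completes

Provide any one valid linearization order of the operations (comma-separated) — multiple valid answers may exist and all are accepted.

#1, #2, #3, #4, #5

after step 1 (#1 dequeue() → empty): queue <>
after step 2 (#2 enqueue(74)): queue <74>
after step 3 (#3 enqueue(30)): queue <74,30>
after step 4 (#4 dequeue() → 74): queue <30>
after step 5 (#5 enqueue(1)): queue <30,1>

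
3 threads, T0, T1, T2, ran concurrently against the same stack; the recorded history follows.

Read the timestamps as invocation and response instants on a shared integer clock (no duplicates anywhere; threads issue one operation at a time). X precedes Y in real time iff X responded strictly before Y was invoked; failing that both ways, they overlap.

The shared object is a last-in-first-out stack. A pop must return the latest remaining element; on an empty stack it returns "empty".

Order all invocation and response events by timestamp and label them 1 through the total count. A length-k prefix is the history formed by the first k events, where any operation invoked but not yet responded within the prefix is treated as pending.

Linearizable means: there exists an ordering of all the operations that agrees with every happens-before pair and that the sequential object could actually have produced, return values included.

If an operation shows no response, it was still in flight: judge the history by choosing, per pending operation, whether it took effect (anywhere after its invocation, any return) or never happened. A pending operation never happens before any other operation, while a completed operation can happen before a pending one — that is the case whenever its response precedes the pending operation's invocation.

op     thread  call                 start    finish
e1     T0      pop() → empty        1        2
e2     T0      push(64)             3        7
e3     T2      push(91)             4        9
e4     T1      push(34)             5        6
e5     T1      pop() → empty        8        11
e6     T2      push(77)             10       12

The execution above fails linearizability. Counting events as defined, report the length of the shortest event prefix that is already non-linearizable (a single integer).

events 1..10 are linearizable, e.g. via e1, e2, e3, e4:
after step 1 (e1 pop() → empty): stack <>
after step 2 (e2 push(64)): stack <64>
after step 3 (e3 push(91)): stack <64,91>
after step 4 (e4 push(34)): stack <64,91,34>
with event 11 included (e5 responding at time 11), all real-time-consistent orders fail
every completion of the 1 pending operation (e6) was checked; none linearizes
for example e1, e2, e3, e4, e5 (pending dropped) fails at step 5: e5 pop() → empty is not legal there
for example e1, e2, e4, e3, e5 (pending dropped) fails at step 5: e5 pop() → empty is not legal there

11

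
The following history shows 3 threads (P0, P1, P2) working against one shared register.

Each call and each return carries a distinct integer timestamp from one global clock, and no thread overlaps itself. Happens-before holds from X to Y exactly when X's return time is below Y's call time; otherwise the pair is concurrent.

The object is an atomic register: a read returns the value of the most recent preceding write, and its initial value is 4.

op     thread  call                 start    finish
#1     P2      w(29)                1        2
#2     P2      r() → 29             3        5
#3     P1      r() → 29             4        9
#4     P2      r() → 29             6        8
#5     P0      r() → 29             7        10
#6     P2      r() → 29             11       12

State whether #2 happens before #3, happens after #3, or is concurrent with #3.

#2 spans [3,5], #3 spans [4,9]
the intervals overlap in both directions

concurrent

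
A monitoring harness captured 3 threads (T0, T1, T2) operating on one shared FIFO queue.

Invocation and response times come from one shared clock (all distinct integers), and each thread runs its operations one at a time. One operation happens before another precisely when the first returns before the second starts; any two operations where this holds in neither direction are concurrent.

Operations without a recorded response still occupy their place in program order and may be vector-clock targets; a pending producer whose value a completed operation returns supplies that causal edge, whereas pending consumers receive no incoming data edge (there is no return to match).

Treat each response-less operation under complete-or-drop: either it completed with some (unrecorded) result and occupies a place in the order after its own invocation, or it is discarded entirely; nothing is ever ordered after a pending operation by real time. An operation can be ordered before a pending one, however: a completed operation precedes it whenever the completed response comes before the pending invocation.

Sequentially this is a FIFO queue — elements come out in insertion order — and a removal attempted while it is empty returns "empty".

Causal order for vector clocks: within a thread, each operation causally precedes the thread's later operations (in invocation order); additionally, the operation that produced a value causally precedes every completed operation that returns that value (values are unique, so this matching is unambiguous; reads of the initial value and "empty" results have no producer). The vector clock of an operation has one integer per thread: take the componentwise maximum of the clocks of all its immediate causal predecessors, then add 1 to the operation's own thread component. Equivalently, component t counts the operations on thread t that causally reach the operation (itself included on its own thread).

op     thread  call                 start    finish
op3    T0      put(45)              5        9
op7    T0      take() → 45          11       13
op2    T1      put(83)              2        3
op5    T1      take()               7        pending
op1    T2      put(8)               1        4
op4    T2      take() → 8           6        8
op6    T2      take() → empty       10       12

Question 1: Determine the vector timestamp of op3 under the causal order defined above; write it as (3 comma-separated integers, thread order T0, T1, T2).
no predecessors for op1 (invoked 1): T2 increments from zero → (0, 0, 1)
no predecessors for op2 (invoked 2): T1 increments from zero → (0, 1, 0)
no predecessors for op3 (invoked 5): T0 increments from zero → (1, 0, 0)
from VC(op1)=(0, 0, 1), op4 (invoked 6) maxes components and bumps T2 → (0, 0, 2)
from VC(op2)=(0, 1, 0), op5 (invoked 7) maxes components and bumps T1 → (0, 2, 0)
from VC(op3)=(1, 0, 0), op7 (invoked 11) maxes components and bumps T0 → (2, 0, 0)
from VC(op4)=(0, 0, 2), op6 (invoked 10) maxes components and bumps T2 → (0, 0, 3)
target: VC(op3) = (1, 0, 0)

(1, 0, 0)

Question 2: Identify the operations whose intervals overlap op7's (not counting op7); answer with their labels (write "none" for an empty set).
overlap test against op7 [11,13]: concurrent iff the interval meets 11..13
op1 [1,4]: before
op2 [2,3]: before
op3 [5,9]: before
op4 [6,8]: before
op5 [7,…): concurrent
op6 [10,12]: concurrent

op5, op6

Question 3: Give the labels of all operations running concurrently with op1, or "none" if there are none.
op1 spans [1,4]; an op avoiding the whole window 1..4 is ordered, any other is concurrent
op2 [2,3]: concurrent
op3 [5,9]: after
op4 [6,8]: after
op5 [7,…): after
op6 [10,12]: after
op7 [11,13]: after

op2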